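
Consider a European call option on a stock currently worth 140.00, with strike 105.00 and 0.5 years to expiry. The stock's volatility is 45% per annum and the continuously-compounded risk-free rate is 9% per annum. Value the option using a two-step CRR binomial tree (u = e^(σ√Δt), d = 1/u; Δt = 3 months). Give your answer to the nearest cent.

CRR parameters: u = e^(σ√Δt) = e^(0.45·√0.25) = 1.2523, d = 1/u = 0.7985
Per-period rate: rΔt = 0.09·0.25 = 0.0225, so R = e^0.0225 = 1.0228
Risk-neutral probability p = (e^0.0225 − 0.7985)/(1.2523 − 0.7985) = 0.2242/0.4538 = 0.4941
Terminal stock prices: S_uu = 219.6, S_ud = 140, S_dd = 89.27
Terminal payoffs (S − K): max(114.6, 0) = 114.6, max(35, 0) = 35, max(-15.73, 0) = 0
Node u (S = 175.3): V_u = e^(−0.0225)·[0.4941·114.5637 + 0.5059·35.0000] = 72.6613
Node d (S = 111.8): V_d = e^(−0.0225)·[0.4941·35.0000 + 0.5059·0.0000] = 16.9097
Node 0 (S = 140): V_0 = e^(−0.0225)·[0.4941·72.6613 + 0.5059·16.9097] = 43.4690

43.47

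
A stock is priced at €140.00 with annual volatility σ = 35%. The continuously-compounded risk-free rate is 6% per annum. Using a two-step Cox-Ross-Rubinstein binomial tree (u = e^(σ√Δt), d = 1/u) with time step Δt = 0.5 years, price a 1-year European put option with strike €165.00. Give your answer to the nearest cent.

€30.58

CRR parameters: u = e^(σ√Δt) = e^(0.35·√0.5) = 1.2808, d = 1/u = 0.7808
Per-period rate: rΔt = 0.06·0.5 = 0.03, so R = e^0.03 = 1.0305
Risk-neutral probability p = (e^0.03 − 0.7808)/(1.2808 − 0.7808) = 0.2497/0.5000 = 0.4993
Terminal stock prices: S_uu = 229.7, S_ud = 140, S_dd = 85.34
Terminal payoffs (K − S): max(-64.66, 0) = 0, max(25, 0) = 25, max(79.66, 0) = 79.66
Node u (S = 179.3): V_u = e^(−0.03)·[0.4993·0.0000 + 0.5007·25.0000] = 12.1464
Node d (S = 109.3): V_d = e^(−0.03)·[0.4993·25.0000 + 0.5007·79.6579] = 50.8171
Node 0 (S = 140): V_0 = e^(−0.03)·[0.4993·12.1464 + 0.5007·50.8171] = 30.5759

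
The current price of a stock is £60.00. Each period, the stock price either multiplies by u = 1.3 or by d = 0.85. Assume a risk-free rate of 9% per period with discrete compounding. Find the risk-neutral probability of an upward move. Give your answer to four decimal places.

p = 0.5333

Risk-neutral probability p = (1 + 0.09 − 0.85)/(1.3 − 0.85) = 0.2400/0.4500 = 0.5333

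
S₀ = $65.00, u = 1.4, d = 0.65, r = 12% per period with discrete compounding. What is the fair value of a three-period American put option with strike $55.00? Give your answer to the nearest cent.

$5.28

Risk-neutral probability p = (1 + 0.12 − 0.65)/(1.4 − 0.65) = 0.4700/0.7500 = 0.6267
Terminal stock prices: S_uuu = 178.4, S_uud = 82.81, S_udd = 38.45, S_ddd = 17.85
Terminal payoffs (K − S): max(-123.4, 0) = 0, max(-27.81, 0) = 0, max(16.55, 0) = 16.55, max(37.15, 0) = 37.15
Node uu (S = 127.4): continuation = 1/1.12·[0.6267·0.0000 + 0.3733·0.0000] = 0.0000; exercise value = 0.0000 ≤ continuation, so V_uu = 0.0000
Node ud (S = 59.15): continuation = 1/1.12·[0.6267·0.0000 + 0.3733·16.5525] = 5.5175; exercise value = 0.0000 ≤ continuation, so V_ud = 5.5175
Node dd (S = 27.46): continuation = 1/1.12·[0.6267·16.5525 + 0.3733·37.1494] = 21.6446; exercise value = 27.5375 > continuation, so V_dd = 27.5375 (exercise)
Node u (S = 91): continuation = 1/1.12·[0.6267·0.0000 + 0.3733·5.5175] = 1.8392; exercise value = 0.0000 ≤ continuation, so V_u = 1.8392
Node d (S = 42.25): continuation = 1/1.12·[0.6267·5.5175 + 0.3733·27.5375] = 12.2663; exercise value = 12.7500 > continuation, so V_d = 12.7500 (exercise)
Node 0 (S = 65): continuation = 1/1.12·[0.6267·1.8392 + 0.3733·12.7500] = 5.2791; exercise value = 0.0000 ≤ continuation, so V_0 = 5.2791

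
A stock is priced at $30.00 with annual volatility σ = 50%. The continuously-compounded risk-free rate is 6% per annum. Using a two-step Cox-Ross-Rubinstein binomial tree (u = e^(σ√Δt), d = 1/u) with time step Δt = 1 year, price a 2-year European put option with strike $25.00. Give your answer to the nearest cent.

CRR parameters: u = e^(σ√Δt) = e^(0.5·√1) = 1.6487, d = 1/u = 0.6065
Per-period rate: rΔt = 0.06·1 = 0.06, so R = e^0.06 = 1.0618
Risk-neutral probability p = (e^0.06 − 0.6065)/(1.6487 − 0.6065) = 0.4553/1.0422 = 0.4369
Terminal stock prices: S_uu = 81.55, S_ud = 30, S_dd = 11.04
Terminal payoffs (K − S): max(-56.55, 0) = 0, max(-5, 0) = 0, max(13.96, 0) = 13.96
Node u (S = 49.46): V_u = e^(−0.06)·[0.4369·0.0000 + 0.5631·0.0000] = 0.0000
Node d (S = 18.2): V_d = e^(−0.06)·[0.4369·0.0000 + 0.5631·13.9636] = 7.4054
Node 0 (S = 30): V_0 = e^(−0.06)·[0.4369·0.0000 + 0.5631·7.4054] = 3.9273

$3.93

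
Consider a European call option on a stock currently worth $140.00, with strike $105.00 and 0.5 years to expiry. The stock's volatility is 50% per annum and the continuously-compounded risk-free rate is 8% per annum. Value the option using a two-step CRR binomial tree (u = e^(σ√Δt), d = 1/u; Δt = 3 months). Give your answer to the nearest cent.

CRR parameters: u = e^(σ√Δt) = e^(0.5·√0.25) = 1.2840, d = 1/u = 0.7788
Per-period rate: rΔt = 0.08·0.25 = 0.02, so R = e^0.02 = 1.0202
Risk-neutral probability p = (e^0.02 − 0.7788)/(1.2840 − 0.7788) = 0.2414/0.5052 = 0.4778
Terminal stock prices: S_uu = 230.8, S_ud = 140, S_dd = 84.91
Terminal payoffs (S − K): max(125.8, 0) = 125.8, max(35, 0) = 35, max(-20.09, 0) = 0
Node u (S = 179.8): V_u = e^(−0.02)·[0.4778·125.8210 + 0.5222·35.0000] = 76.8427
Node d (S = 109): V_d = e^(−0.02)·[0.4778·35.0000 + 0.5222·0.0000] = 16.3921
Node 0 (S = 140): V_0 = e^(−0.02)·[0.4778·76.8427 + 0.5222·16.3921] = 44.3794

$44.38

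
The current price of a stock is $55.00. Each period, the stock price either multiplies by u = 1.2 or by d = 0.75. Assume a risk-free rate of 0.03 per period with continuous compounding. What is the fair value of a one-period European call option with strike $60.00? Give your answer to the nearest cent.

Risk-neutral probability p = (e^0.03 − 0.75)/(1.2 − 0.75) = 0.2805/0.4500 = 0.6232
Terminal stock prices: S_u = 66, S_d = 41.25
Terminal payoffs (S − K): max(6, 0) = 6, max(-18.75, 0) = 0
Node 0 (S = 55): V_0 = e^(−0.03)·[0.6232·6.0000 + 0.3768·0.0000] = 3.6289

$3.63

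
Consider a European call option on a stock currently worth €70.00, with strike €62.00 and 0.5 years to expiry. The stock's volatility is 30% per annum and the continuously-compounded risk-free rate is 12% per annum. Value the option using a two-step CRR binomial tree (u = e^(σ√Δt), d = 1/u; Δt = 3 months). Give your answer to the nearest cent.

CRR parameters: u = e^(σ√Δt) = e^(0.3·√0.25) = 1.1618, d = 1/u = 0.8607
Per-period rate: rΔt = 0.12·0.25 = 0.03, so R = e^0.03 = 1.0305
Risk-neutral probability p = (e^0.03 − 0.8607)/(1.1618 − 0.8607) = 0.1697/0.3011 = 0.5637
Terminal stock prices: S_uu = 94.49, S_ud = 70, S_dd = 51.86
Terminal payoffs (S − K): max(32.49, 0) = 32.49, max(8, 0) = 8, max(-10.14, 0) = 0
Node u (S = 81.33): V_u = e^(−0.03)·[0.5637·32.4901 + 0.4363·8.0000] = 21.1608
Node d (S = 60.25): V_d = e^(−0.03)·[0.5637·8.0000 + 0.4363·0.0000] = 4.3764
Node 0 (S = 70): V_0 = e^(−0.03)·[0.5637·21.1608 + 0.4363·4.3764] = 13.4289

€13.43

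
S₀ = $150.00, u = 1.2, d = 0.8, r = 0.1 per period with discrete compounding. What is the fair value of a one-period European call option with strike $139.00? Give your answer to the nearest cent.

Risk-neutral probability p = (1 + 0.1 − 0.8)/(1.2 − 0.8) = 0.3000/0.4000 = 0.7500
Terminal stock prices: S_u = 180, S_d = 120
Terminal payoffs (S − K): max(41, 0) = 41, max(-19, 0) = 0
Node 0 (S = 150): V_0 = 1/1.1·[0.7500·41.0000 + 0.2500·0.0000] = 27.9545

$27.95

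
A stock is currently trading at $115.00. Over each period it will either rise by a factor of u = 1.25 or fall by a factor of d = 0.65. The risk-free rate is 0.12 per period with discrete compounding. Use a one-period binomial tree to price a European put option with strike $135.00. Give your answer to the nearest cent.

$11.66

Risk-neutral probability p = (1 + 0.12 − 0.65)/(1.25 − 0.65) = 0.4700/0.6000 = 0.7833
Terminal stock prices: S_u = 143.8, S_d = 74.75
Terminal payoffs (K − S): max(-8.75, 0) = 0, max(60.25, 0) = 60.25
Node 0 (S = 115): V_0 = 1/1.12·[0.7833·0.0000 + 0.2167·60.2500] = 11.6555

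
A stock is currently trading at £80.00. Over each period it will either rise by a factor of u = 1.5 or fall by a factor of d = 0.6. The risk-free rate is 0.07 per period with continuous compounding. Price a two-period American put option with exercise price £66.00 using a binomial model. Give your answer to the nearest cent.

£7.97

Risk-neutral probability p = (e^0.07 − 0.6)/(1.5 − 0.6) = 0.4725/0.9000 = 0.5250
Terminal stock prices: S_uu = 180, S_ud = 72, S_dd = 28.8
Terminal payoffs (K − S): max(-114, 0) = 0, max(-6, 0) = 0, max(37.2, 0) = 37.2
Node u (S = 120): continuation = e^(−0.07)·[0.5250·0.0000 + 0.4750·0.0000] = 0.0000; exercise value = 0.0000 ≤ continuation, so V_u = 0.0000
Node d (S = 48): continuation = e^(−0.07)·[0.5250·0.0000 + 0.4750·37.2000] = 16.4751; exercise value = 18.0000 > continuation, so V_d = 18.0000 (exercise)
Node 0 (S = 80): continuation = e^(−0.07)·[0.5250·0.0000 + 0.4750·18.0000] = 7.9718; exercise value = 0.0000 ≤ continuation, so V_0 = 7.9718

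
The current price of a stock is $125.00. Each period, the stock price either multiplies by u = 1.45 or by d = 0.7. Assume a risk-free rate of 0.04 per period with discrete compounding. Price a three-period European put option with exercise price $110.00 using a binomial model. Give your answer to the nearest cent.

$17.40

Risk-neutral probability p = (1 + 0.04 − 0.7)/(1.45 − 0.7) = 0.3400/0.7500 = 0.4533
Terminal stock prices: S_uuu = 381.1, S_uud = 184, S_udd = 88.81, S_ddd = 42.87
Terminal payoffs (K − S): max(-271.1, 0) = 0, max(-73.97, 0) = 0, max(21.19, 0) = 21.19, max(67.12, 0) = 67.12
Node uu (S = 262.8): V_uu = 1/1.04·[0.4533·0.0000 + 0.5467·0.0000] = 0.0000
Node ud (S = 126.9): V_ud = 1/1.04·[0.4533·0.0000 + 0.5467·21.1875] = 11.1370
Node dd (S = 61.25): V_dd = 1/1.04·[0.4533·21.1875 + 0.5467·67.1250] = 44.5192
Node u (S = 181.2): V_u = 1/1.04·[0.4533·0.0000 + 0.5467·11.1370] = 5.8541
Node d (S = 87.5): V_d = 1/1.04·[0.4533·11.1370 + 0.5467·44.5192] = 28.2557
Node 0 (S = 125): V_0 = 1/1.04·[0.4533·5.8541 + 0.5467·28.2557] = 17.4041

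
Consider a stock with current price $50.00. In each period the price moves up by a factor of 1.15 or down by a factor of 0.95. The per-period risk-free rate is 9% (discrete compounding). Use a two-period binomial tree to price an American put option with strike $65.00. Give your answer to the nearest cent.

Risk-neutral probability p = (1 + 0.09 − 0.95)/(1.15 − 0.95) = 0.1400/0.2000 = 0.7000
Terminal stock prices: S_uu = 66.12, S_ud = 54.62, S_dd = 45.12
Terminal payoffs (K − S): max(-1.125, 0) = 0, max(10.38, 0) = 10.38, max(19.88, 0) = 19.88
Node u (S = 57.5): continuation = 1/1.09·[0.7000·0.0000 + 0.3000·10.3750] = 2.8555; exercise value = 7.5000 > continuation, so V_u = 7.5000 (exercise)
Node d (S = 47.5): continuation = 1/1.09·[0.7000·10.3750 + 0.3000·19.8750] = 12.1330; exercise value = 17.5000 > continuation, so V_d = 17.5000 (exercise)
Node 0 (S = 50): continuation = 1/1.09·[0.7000·7.5000 + 0.3000·17.5000] = 9.6330; exercise value = 15.0000 > continuation, so V_0 = 15.0000 (exercise)

$15.00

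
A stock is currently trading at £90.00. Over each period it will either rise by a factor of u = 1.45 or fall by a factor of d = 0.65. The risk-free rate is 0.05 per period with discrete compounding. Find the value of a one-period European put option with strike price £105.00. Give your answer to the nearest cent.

£22.14

Risk-neutral probability p = (1 + 0.05 − 0.65)/(1.45 − 0.65) = 0.4000/0.8000 = 0.5000
Terminal stock prices: S_u = 130.5, S_d = 58.5
Terminal payoffs (K − S): max(-25.5, 0) = 0, max(46.5, 0) = 46.5
Node 0 (S = 90): V_0 = 1/1.05·[0.5000·0.0000 + 0.5000·46.5000] = 22.1429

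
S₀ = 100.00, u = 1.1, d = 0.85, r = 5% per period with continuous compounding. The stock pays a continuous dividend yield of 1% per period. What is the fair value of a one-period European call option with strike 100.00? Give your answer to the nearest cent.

Per-period risk-free factor R = e^0.05 = 1.0513; dividend-adjusted growth = e^(0.05−0.01) = 1.0408.
Risk-neutral probability p = (1.0408 − 0.85)/(1.1 − 0.85) = 0.1908/0.2500 = 0.7632
Terminal stock prices: S_u = 110, S_d = 85
Terminal payoffs (S − K): max(10, 0) = 10, max(-15, 0) = 0
Node 0 (S = 100): V_0 = e^(−0.05)·[0.7632·10.0000 + 0.2368·0.0000] = 7.2602

7.26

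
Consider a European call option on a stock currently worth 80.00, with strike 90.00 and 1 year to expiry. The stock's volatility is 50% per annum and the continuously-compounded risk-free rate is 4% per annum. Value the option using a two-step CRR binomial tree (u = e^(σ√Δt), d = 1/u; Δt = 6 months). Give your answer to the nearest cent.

13.47

CRR parameters: u = e^(σ√Δt) = e^(0.5·√0.5) = 1.4241, d = 1/u = 0.7022
Per-period rate: rΔt = 0.04·0.5 = 0.02, so R = e^0.02 = 1.0202
Risk-neutral probability p = (e^0.02 − 0.7022)/(1.4241 − 0.7022) = 0.3180/0.7219 = 0.4405
Terminal stock prices: S_uu = 162.2, S_ud = 80, S_dd = 39.45
Terminal payoffs (S − K): max(72.25, 0) = 72.25, max(-10, 0) = 0, max(-50.55, 0) = 0
Node u (S = 113.9): V_u = e^(−0.02)·[0.4405·72.2492 + 0.5595·0.0000] = 31.1958
Node d (S = 56.18): V_d = e^(−0.02)·[0.4405·0.0000 + 0.5595·0.0000] = 0.0000
Node 0 (S = 80): V_0 = e^(−0.02)·[0.4405·31.1958 + 0.5595·0.0000] = 13.4698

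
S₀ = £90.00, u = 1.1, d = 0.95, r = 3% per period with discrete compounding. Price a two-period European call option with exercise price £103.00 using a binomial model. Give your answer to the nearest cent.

£1.58

Risk-neutral probability p = (1 + 0.03 − 0.95)/(1.1 − 0.95) = 0.0800/0.1500 = 0.5333
Terminal stock prices: S_uu = 108.9, S_ud = 94.05, S_dd = 81.22
Terminal payoffs (S − K): max(5.9, 0) = 5.9, max(-8.95, 0) = 0, max(-21.78, 0) = 0
Node u (S = 99): V_u = 1/1.03·[0.5333·5.9000 + 0.4667·0.0000] = 3.0550
Node d (S = 85.5): V_d = 1/1.03·[0.5333·0.0000 + 0.4667·0.0000] = 0.0000
Node 0 (S = 90): V_0 = 1/1.03·[0.5333·3.0550 + 0.4667·0.0000] = 1.5819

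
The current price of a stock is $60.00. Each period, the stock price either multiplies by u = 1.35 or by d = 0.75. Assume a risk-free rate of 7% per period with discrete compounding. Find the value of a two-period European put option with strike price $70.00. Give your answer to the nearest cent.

$10.92

Risk-neutral probability p = (1 + 0.07 − 0.75)/(1.35 − 0.75) = 0.3200/0.6000 = 0.5333
Terminal stock prices: S_uu = 109.4, S_ud = 60.75, S_dd = 33.75
Terminal payoffs (K − S): max(-39.35, 0) = 0, max(9.25, 0) = 9.25, max(36.25, 0) = 36.25
Node u (S = 81): V_u = 1/1.07·[0.5333·0.0000 + 0.4667·9.2500] = 4.0343
Node d (S = 45): V_d = 1/1.07·[0.5333·9.2500 + 0.4667·36.2500] = 20.4206
Node 0 (S = 60): V_0 = 1/1.07·[0.5333·4.0343 + 0.4667·20.4206] = 10.9170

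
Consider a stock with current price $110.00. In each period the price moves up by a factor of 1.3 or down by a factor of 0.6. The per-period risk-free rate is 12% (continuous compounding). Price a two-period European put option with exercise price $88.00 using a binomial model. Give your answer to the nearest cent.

Risk-neutral probability p = (e^0.12 − 0.6)/(1.3 − 0.6) = 0.5275/0.7000 = 0.7536
Terminal stock prices: S_uu = 185.9, S_ud = 85.8, S_dd = 39.6
Terminal payoffs (K − S): max(-97.9, 0) = 0, max(2.2, 0) = 2.2, max(48.4, 0) = 48.4
Node u (S = 143): V_u = e^(−0.12)·[0.7536·0.0000 + 0.2464·2.2000] = 0.4808
Node d (S = 66): V_d = e^(−0.12)·[0.7536·2.2000 + 0.2464·48.4000] = 12.0490
Node 0 (S = 110): V_0 = e^(−0.12)·[0.7536·0.4808 + 0.2464·12.0490] = 2.9549

$2.95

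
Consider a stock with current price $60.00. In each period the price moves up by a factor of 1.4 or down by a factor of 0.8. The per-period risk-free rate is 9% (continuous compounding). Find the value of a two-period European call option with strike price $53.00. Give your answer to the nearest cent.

Risk-neutral probability p = (e^0.09 − 0.8)/(1.4 − 0.8) = 0.2942/0.6000 = 0.4903
Terminal stock prices: S_uu = 117.6, S_ud = 67.2, S_dd = 38.4
Terminal payoffs (S − K): max(64.6, 0) = 64.6, max(14.2, 0) = 14.2, max(-14.6, 0) = 0
Node u (S = 84): V_u = e^(−0.09)·[0.4903·64.6000 + 0.5097·14.2000] = 35.5616
Node d (S = 48): V_d = e^(−0.09)·[0.4903·14.2000 + 0.5097·0.0000] = 6.3629
Node 0 (S = 60): V_0 = e^(−0.09)·[0.4903·35.5616 + 0.5097·6.3629] = 18.8990

$18.90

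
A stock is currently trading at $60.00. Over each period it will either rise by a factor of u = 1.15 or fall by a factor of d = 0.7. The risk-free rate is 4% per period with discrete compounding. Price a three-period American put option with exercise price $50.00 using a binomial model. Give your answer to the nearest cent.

Risk-neutral probability p = (1 + 0.04 − 0.7)/(1.15 − 0.7) = 0.3400/0.4500 = 0.7556
Terminal stock prices: S_uuu = 91.25, S_uud = 55.54, S_udd = 33.81, S_ddd = 20.58
Terminal payoffs (K − S): max(-41.25, 0) = 0, max(-5.545, 0) = 0, max(16.19, 0) = 16.19, max(29.42, 0) = 29.42
Node uu (S = 79.35): continuation = 1/1.04·[0.7556·0.0000 + 0.2444·0.0000] = 0.0000; exercise value = 0.0000 ≤ continuation, so V_uu = 0.0000
Node ud (S = 48.3): continuation = 1/1.04·[0.7556·0.0000 + 0.2444·16.1900] = 3.8053; exercise value = 1.7000 ≤ continuation, so V_ud = 3.8053
Node dd (S = 29.4): continuation = 1/1.04·[0.7556·16.1900 + 0.2444·29.4200] = 18.6769; exercise value = 20.6000 > continuation, so V_dd = 20.6000 (exercise)
Node u (S = 69): continuation = 1/1.04·[0.7556·0.0000 + 0.2444·3.8053] = 0.8944; exercise value = 0.0000 ≤ continuation, so V_u = 0.8944
Node d (S = 42): continuation = 1/1.04·[0.7556·3.8053 + 0.2444·20.6000] = 7.6064; exercise value = 8.0000 > continuation, so V_d = 8.0000 (exercise)
Node 0 (S = 60): continuation = 1/1.04·[0.7556·0.8944 + 0.2444·8.0000] = 2.5301; exercise value = 0.0000 ≤ continuation, so V_0 = 2.5301

$2.53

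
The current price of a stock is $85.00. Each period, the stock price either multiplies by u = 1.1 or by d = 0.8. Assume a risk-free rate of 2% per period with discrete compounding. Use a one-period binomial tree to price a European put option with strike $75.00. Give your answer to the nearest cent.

Risk-neutral probability p = (1 + 0.02 − 0.8)/(1.1 − 0.8) = 0.2200/0.3000 = 0.7333
Terminal stock prices: S_u = 93.5, S_d = 68
Terminal payoffs (K − S): max(-18.5, 0) = 0, max(7, 0) = 7
Node 0 (S = 85): V_0 = 1/1.02·[0.7333·0.0000 + 0.2667·7.0000] = 1.8301

$1.83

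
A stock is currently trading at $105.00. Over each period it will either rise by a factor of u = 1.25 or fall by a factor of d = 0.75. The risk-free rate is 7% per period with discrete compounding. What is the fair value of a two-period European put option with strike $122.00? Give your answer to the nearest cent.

Risk-neutral probability p = (1 + 0.07 − 0.75)/(1.25 − 0.75) = 0.3200/0.5000 = 0.6400
Terminal stock prices: S_uu = 164.1, S_ud = 98.44, S_dd = 59.06
Terminal payoffs (K − S): max(-42.06, 0) = 0, max(23.56, 0) = 23.56, max(62.94, 0) = 62.94
Node u (S = 131.2): V_u = 1/1.07·[0.6400·0.0000 + 0.3600·23.5625] = 7.9276
Node d (S = 78.75): V_d = 1/1.07·[0.6400·23.5625 + 0.3600·62.9375] = 35.2687
Node 0 (S = 105): V_0 = 1/1.07·[0.6400·7.9276 + 0.3600·35.2687] = 16.6078

$16.61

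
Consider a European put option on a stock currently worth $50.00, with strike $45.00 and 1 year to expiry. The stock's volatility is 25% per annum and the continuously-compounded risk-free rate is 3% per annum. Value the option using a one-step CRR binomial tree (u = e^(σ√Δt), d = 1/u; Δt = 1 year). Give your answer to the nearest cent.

CRR parameters: u = e^(σ√Δt) = e^(0.25·√1) = 1.2840, d = 1/u = 0.7788
Per-period rate: rΔt = 0.03·1 = 0.03, so R = e^0.03 = 1.0305
Risk-neutral probability p = (e^0.03 − 0.7788)/(1.2840 − 0.7788) = 0.2517/0.5052 = 0.4981
Terminal stock prices: S_u = 64.2, S_d = 38.94
Terminal payoffs (K − S): max(-19.2, 0) = 0, max(6.06, 0) = 6.06
Node 0 (S = 50): V_0 = e^(−0.03)·[0.4981·0.0000 + 0.5019·6.0600] = 2.9516

$2.95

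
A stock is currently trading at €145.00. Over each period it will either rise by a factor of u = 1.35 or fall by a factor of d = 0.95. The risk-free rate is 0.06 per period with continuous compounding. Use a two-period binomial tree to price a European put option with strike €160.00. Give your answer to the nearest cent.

€13.41

Risk-neutral probability p = (e^0.06 − 0.95)/(1.35 − 0.95) = 0.1118/0.4000 = 0.2796
Terminal stock prices: S_uu = 264.3, S_ud = 186, S_dd = 130.9
Terminal payoffs (K − S): max(-104.3, 0) = 0, max(-25.96, 0) = 0, max(29.14, 0) = 29.14
Node u (S = 195.8): V_u = e^(−0.06)·[0.2796·0.0000 + 0.7204·0.0000] = 0.0000
Node d (S = 137.8): V_d = e^(−0.06)·[0.2796·0.0000 + 0.7204·29.1375] = 19.7685
Node 0 (S = 145): V_0 = e^(−0.06)·[0.2796·0.0000 + 0.7204·19.7685] = 13.4120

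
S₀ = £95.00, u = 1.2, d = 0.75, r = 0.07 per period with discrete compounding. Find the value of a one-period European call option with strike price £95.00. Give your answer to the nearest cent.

£12.63

Risk-neutral probability p = (1 + 0.07 − 0.75)/(1.2 − 0.75) = 0.3200/0.4500 = 0.7111
Terminal stock prices: S_u = 114, S_d = 71.25
Terminal payoffs (S − K): max(19, 0) = 19, max(-23.75, 0) = 0
Node 0 (S = 95): V_0 = 1/1.07·[0.7111·19.0000 + 0.2889·0.0000] = 12.6272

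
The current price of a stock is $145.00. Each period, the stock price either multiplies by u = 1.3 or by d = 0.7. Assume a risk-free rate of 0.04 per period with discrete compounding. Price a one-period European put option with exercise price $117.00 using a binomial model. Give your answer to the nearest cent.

Risk-neutral probability p = (1 + 0.04 − 0.7)/(1.3 − 0.7) = 0.3400/0.6000 = 0.5667
Terminal stock prices: S_u = 188.5, S_d = 101.5
Terminal payoffs (K − S): max(-71.5, 0) = 0, max(15.5, 0) = 15.5
Node 0 (S = 145): V_0 = 1/1.04·[0.5667·0.0000 + 0.4333·15.5000] = 6.4583

$6.46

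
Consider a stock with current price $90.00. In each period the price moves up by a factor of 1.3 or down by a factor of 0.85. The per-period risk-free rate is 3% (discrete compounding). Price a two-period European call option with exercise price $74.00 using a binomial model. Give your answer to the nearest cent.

$23.29

Risk-neutral probability p = (1 + 0.03 − 0.85)/(1.3 − 0.85) = 0.1800/0.4500 = 0.4000
Terminal stock prices: S_uu = 152.1, S_ud = 99.45, S_dd = 65.02
Terminal payoffs (S − K): max(78.1, 0) = 78.1, max(25.45, 0) = 25.45, max(-8.975, 0) = 0
Node u (S = 117): V_u = 1/1.03·[0.4000·78.1000 + 0.6000·25.4500] = 45.1553
Node d (S = 76.5): V_d = 1/1.03·[0.4000·25.4500 + 0.6000·0.0000] = 9.8835
Node 0 (S = 90): V_0 = 1/1.03·[0.4000·45.1553 + 0.6000·9.8835] = 23.2934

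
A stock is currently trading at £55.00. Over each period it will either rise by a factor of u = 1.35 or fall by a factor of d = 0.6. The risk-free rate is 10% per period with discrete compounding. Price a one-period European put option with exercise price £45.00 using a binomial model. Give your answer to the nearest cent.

£3.64

Risk-neutral probability p = (1 + 0.1 − 0.6)/(1.35 − 0.6) = 0.5000/0.7500 = 0.6667
Terminal stock prices: S_u = 74.25, S_d = 33
Terminal payoffs (K − S): max(-29.25, 0) = 0, max(12, 0) = 12
Node 0 (S = 55): V_0 = 1/1.1·[0.6667·0.0000 + 0.3333·12.0000] = 3.6364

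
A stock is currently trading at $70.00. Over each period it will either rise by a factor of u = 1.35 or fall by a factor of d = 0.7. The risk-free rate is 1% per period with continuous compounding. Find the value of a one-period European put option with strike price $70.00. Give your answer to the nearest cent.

$10.87

Risk-neutral probability p = (e^0.01 − 0.7)/(1.35 − 0.7) = 0.3101/0.6500 = 0.4770
Terminal stock prices: S_u = 94.5, S_d = 49
Terminal payoffs (K − S): max(-24.5, 0) = 0, max(21, 0) = 21
Node 0 (S = 70): V_0 = e^(−0.01)·[0.4770·0.0000 + 0.5230·21.0000] = 10.8737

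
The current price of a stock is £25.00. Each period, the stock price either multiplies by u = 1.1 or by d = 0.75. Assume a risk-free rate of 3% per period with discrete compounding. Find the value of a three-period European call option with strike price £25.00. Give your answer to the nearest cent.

Risk-neutral probability p = (1 + 0.03 − 0.75)/(1.1 − 0.75) = 0.2800/0.3500 = 0.8000
Terminal stock prices: S_uuu = 33.28, S_uud = 22.69, S_udd = 15.47, S_ddd = 10.55
Terminal payoffs (S − K): max(8.275, 0) = 8.275, max(-2.312, 0) = 0, max(-9.531, 0) = 0, max(-14.45, 0) = 0
Node uu (S = 30.25): V_uu = 1/1.03·[0.8000·8.2750 + 0.2000·0.0000] = 6.4272
Node ud (S = 20.63): V_ud = 1/1.03·[0.8000·0.0000 + 0.2000·0.0000] = 0.0000
Node dd (S = 14.06): V_dd = 1/1.03·[0.8000·0.0000 + 0.2000·0.0000] = 0.0000
Node u (S = 27.5): V_u = 1/1.03·[0.8000·6.4272 + 0.2000·0.0000] = 4.9920
Node d (S = 18.75): V_d = 1/1.03·[0.8000·0.0000 + 0.2000·0.0000] = 0.0000
Node 0 (S = 25): V_0 = 1/1.03·[0.8000·4.9920 + 0.2000·0.0000] = 3.8773

£3.88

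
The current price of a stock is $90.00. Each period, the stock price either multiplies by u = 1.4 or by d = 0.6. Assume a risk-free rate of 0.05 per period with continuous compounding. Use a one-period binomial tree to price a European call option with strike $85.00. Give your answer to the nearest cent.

Risk-neutral probability p = (e^0.05 − 0.6)/(1.4 − 0.6) = 0.4513/0.8000 = 0.5641
Terminal stock prices: S_u = 126, S_d = 54
Terminal payoffs (S − K): max(41, 0) = 41, max(-31, 0) = 0
Node 0 (S = 90): V_0 = e^(−0.05)·[0.5641·41.0000 + 0.4359·0.0000] = 21.9997

$22.00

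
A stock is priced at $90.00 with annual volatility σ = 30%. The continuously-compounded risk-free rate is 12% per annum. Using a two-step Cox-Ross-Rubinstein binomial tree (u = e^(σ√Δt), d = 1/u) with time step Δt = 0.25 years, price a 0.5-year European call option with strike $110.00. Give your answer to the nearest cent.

CRR parameters: u = e^(σ√Δt) = e^(0.3·√0.25) = 1.1618, d = 1/u = 0.8607
Per-period rate: rΔt = 0.12·0.25 = 0.03, so R = e^0.03 = 1.0305
Risk-neutral probability p = (e^0.03 − 0.8607)/(1.1618 − 0.8607) = 0.1697/0.3011 = 0.5637
Terminal stock prices: S_uu = 121.5, S_ud = 90, S_dd = 66.67
Terminal payoffs (S − K): max(11.49, 0) = 11.49, max(-20, 0) = 0, max(-43.33, 0) = 0
Node u (S = 104.6): V_u = e^(−0.03)·[0.5637·11.4873 + 0.4363·0.0000] = 6.2841
Node d (S = 77.46): V_d = e^(−0.03)·[0.5637·0.0000 + 0.4363·0.0000] = 0.0000
Node 0 (S = 90): V_0 = e^(−0.03)·[0.5637·6.2841 + 0.4363·0.0000] = 3.4377

$3.44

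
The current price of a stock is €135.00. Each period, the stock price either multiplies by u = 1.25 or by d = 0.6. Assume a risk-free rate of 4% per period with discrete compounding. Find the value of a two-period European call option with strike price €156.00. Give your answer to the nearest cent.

Risk-neutral probability p = (1 + 0.04 − 0.6)/(1.25 − 0.6) = 0.4400/0.6500 = 0.6769
Terminal stock prices: S_uu = 210.9, S_ud = 101.2, S_dd = 48.6
Terminal payoffs (S − K): max(54.94, 0) = 54.94, max(-54.75, 0) = 0, max(-107.4, 0) = 0
Node u (S = 168.8): V_u = 1/1.04·[0.6769·54.9375 + 0.3231·0.0000] = 35.7581
Node d (S = 81): V_d = 1/1.04·[0.6769·0.0000 + 0.3231·0.0000] = 0.0000
Node 0 (S = 135): V_0 = 1/1.04·[0.6769·35.7581 + 0.3231·0.0000] = 23.2745

€23.27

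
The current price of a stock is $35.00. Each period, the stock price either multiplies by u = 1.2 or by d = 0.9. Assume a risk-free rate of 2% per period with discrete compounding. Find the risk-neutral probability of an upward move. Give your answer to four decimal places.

p = 0.4000

Risk-neutral probability p = (1 + 0.02 − 0.9)/(1.2 − 0.9) = 0.1200/0.3000 = 0.4000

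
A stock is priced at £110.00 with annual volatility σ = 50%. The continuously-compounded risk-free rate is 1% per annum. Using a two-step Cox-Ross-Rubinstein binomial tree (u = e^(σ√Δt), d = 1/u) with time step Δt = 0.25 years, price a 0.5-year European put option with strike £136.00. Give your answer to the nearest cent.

CRR parameters: u = e^(σ√Δt) = e^(0.5·√0.25) = 1.2840, d = 1/u = 0.7788
Per-period rate: rΔt = 0.01·0.25 = 0.0025, so R = e^0.0025 = 1.0025
Risk-neutral probability p = (e^0.0025 − 0.7788)/(1.2840 − 0.7788) = 0.2237/0.5052 = 0.4428
Terminal stock prices: S_uu = 181.4, S_ud = 110, S_dd = 66.72
Terminal payoffs (K − S): max(-45.36, 0) = 0, max(26, 0) = 26, max(69.28, 0) = 69.28
Node u (S = 141.2): V_u = e^(−0.0025)·[0.4428·0.0000 + 0.5572·26.0000] = 14.4516
Node d (S = 85.67): V_d = e^(−0.0025)·[0.4428·26.0000 + 0.5572·69.2816] = 49.9923
Node 0 (S = 110): V_0 = e^(−0.0025)·[0.4428·14.4516 + 0.5572·49.9923] = 34.1701

£34.17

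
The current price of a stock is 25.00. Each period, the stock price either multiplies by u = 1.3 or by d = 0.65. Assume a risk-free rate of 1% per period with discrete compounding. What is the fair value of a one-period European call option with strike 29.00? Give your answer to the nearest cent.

1.92

Risk-neutral probability p = (1 + 0.01 − 0.65)/(1.3 − 0.65) = 0.3600/0.6500 = 0.5538
Terminal stock prices: S_u = 32.5, S_d = 16.25
Terminal payoffs (S − K): max(3.5, 0) = 3.5, max(-12.75, 0) = 0
Node 0 (S = 25): V_0 = 1/1.01·[0.5538·3.5000 + 0.4462·0.0000] = 1.9193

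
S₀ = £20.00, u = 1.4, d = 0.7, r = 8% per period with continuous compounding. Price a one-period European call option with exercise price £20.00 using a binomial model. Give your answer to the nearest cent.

Risk-neutral probability p = (e^0.08 − 0.7)/(1.4 − 0.7) = 0.3833/0.7000 = 0.5476
Terminal stock prices: S_u = 28, S_d = 14
Terminal payoffs (S − K): max(8, 0) = 8, max(-6, 0) = 0
Node 0 (S = 20): V_0 = e^(−0.08)·[0.5476·8.0000 + 0.4524·0.0000] = 4.0436

£4.04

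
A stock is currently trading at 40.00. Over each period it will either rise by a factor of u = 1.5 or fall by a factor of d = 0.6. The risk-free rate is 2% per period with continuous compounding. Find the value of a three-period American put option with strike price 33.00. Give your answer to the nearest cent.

Risk-neutral probability p = (e^0.02 − 0.6)/(1.5 − 0.6) = 0.4202/0.9000 = 0.4669
Terminal stock prices: S_uuu = 135, S_uud = 54, S_udd = 21.6, S_ddd = 8.64
Terminal payoffs (K − S): max(-102, 0) = 0, max(-21, 0) = 0, max(11.4, 0) = 11.4, max(24.36, 0) = 24.36
Node uu (S = 90): continuation = e^(−0.02)·[0.4669·0.0000 + 0.5331·0.0000] = 0.0000; exercise value = 0.0000 ≤ continuation, so V_uu = 0.0000
Node ud (S = 36): continuation = e^(−0.02)·[0.4669·0.0000 + 0.5331·11.4000] = 5.9571; exercise value = 0.0000 ≤ continuation, so V_ud = 5.9571
Node dd (S = 14.4): continuation = e^(−0.02)·[0.4669·11.4000 + 0.5331·24.3600] = 17.9466; exercise value = 18.6000 > continuation, so V_dd = 18.6000 (exercise)
Node u (S = 60): continuation = e^(−0.02)·[0.4669·0.0000 + 0.5331·5.9571] = 3.1129; exercise value = 0.0000 ≤ continuation, so V_u = 3.1129
Node d (S = 24): continuation = e^(−0.02)·[0.4669·5.9571 + 0.5331·18.6000] = 12.4457; exercise value = 9.0000 ≤ continuation, so V_d = 12.4457
Node 0 (S = 40): continuation = e^(−0.02)·[0.4669·3.1129 + 0.5331·12.4457] = 7.9282; exercise value = 0.0000 ≤ continuation, so V_0 = 7.9282

7.93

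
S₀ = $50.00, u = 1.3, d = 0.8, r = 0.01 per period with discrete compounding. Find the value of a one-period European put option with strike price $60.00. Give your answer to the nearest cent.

$11.49

Risk-neutral probability p = (1 + 0.01 − 0.8)/(1.3 − 0.8) = 0.2100/0.5000 = 0.4200
Terminal stock prices: S_u = 65, S_d = 40
Terminal payoffs (K − S): max(-5, 0) = 0, max(20, 0) = 20
Node 0 (S = 50): V_0 = 1/1.01·[0.4200·0.0000 + 0.5800·20.0000] = 11.4851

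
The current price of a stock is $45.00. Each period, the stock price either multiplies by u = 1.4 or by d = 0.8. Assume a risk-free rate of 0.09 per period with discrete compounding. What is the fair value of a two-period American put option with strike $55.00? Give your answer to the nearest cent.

$10.00

Risk-neutral probability p = (1 + 0.09 − 0.8)/(1.4 − 0.8) = 0.2900/0.6000 = 0.4833
Terminal stock prices: S_uu = 88.2, S_ud = 50.4, S_dd = 28.8
Terminal payoffs (K − S): max(-33.2, 0) = 0, max(4.6, 0) = 4.6, max(26.2, 0) = 26.2
Node u (S = 63): continuation = 1/1.09·[0.4833·0.0000 + 0.5167·4.6000] = 2.1804; exercise value = 0.0000 ≤ continuation, so V_u = 2.1804
Node d (S = 36): continuation = 1/1.09·[0.4833·4.6000 + 0.5167·26.2000] = 14.4587; exercise value = 19.0000 > continuation, so V_d = 19.0000 (exercise)
Node 0 (S = 45): continuation = 1/1.09·[0.4833·2.1804 + 0.5167·19.0000] = 9.9730; exercise value = 10.0000 > continuation, so V_0 = 10.0000 (exercise)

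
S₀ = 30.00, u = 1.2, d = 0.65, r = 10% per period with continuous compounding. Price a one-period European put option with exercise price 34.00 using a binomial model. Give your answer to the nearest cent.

Risk-neutral probability p = (e^0.1 − 0.65)/(1.2 − 0.65) = 0.4552/0.5500 = 0.8276
Terminal stock prices: S_u = 36, S_d = 19.5
Terminal payoffs (K − S): max(-2, 0) = 0, max(14.5, 0) = 14.5
Node 0 (S = 30): V_0 = e^(−0.1)·[0.8276·0.0000 + 0.1724·14.5000] = 2.2621

2.26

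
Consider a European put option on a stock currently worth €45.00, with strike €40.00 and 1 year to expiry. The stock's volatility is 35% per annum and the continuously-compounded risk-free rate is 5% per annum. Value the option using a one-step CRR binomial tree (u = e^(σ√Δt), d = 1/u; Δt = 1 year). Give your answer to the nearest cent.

CRR parameters: u = e^(σ√Δt) = e^(0.35·√1) = 1.4191, d = 1/u = 0.7047
Per-period rate: rΔt = 0.05·1 = 0.05, so R = e^0.05 = 1.0513
Risk-neutral probability p = (e^0.05 − 0.7047)/(1.4191 − 0.7047) = 0.3466/0.7144 = 0.4852
Terminal stock prices: S_u = 63.86, S_d = 31.71
Terminal payoffs (K − S): max(-23.86, 0) = 0, max(8.289, 0) = 8.289
Node 0 (S = 45): V_0 = e^(−0.05)·[0.4852·0.0000 + 0.5148·8.2890] = 4.0595

€4.06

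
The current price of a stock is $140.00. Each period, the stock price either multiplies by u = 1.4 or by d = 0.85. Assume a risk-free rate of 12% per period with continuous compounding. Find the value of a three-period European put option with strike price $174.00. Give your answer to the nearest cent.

Risk-neutral probability p = (e^0.12 − 0.85)/(1.4 − 0.85) = 0.2775/0.5500 = 0.5045
Terminal stock prices: S_uuu = 384.2, S_uud = 233.2, S_udd = 141.6, S_ddd = 85.98
Terminal payoffs (K − S): max(-210.2, 0) = 0, max(-59.24, 0) = 0, max(32.39, 0) = 32.39, max(88.02, 0) = 88.02
Node uu (S = 274.4): V_uu = e^(−0.12)·[0.5045·0.0000 + 0.4955·0.0000] = 0.0000
Node ud (S = 166.6): V_ud = e^(−0.12)·[0.5045·0.0000 + 0.4955·32.3900] = 14.2333
Node dd (S = 101.1): V_dd = e^(−0.12)·[0.5045·32.3900 + 0.4955·88.0225] = 53.1742
Node u (S = 196): V_u = e^(−0.12)·[0.5045·0.0000 + 0.4955·14.2333] = 6.2546
Node d (S = 119): V_d = e^(−0.12)·[0.5045·14.2333 + 0.4955·53.1742] = 29.7357
Node 0 (S = 140): V_0 = e^(−0.12)·[0.5045·6.2546 + 0.4955·29.7357] = 15.8657

$15.87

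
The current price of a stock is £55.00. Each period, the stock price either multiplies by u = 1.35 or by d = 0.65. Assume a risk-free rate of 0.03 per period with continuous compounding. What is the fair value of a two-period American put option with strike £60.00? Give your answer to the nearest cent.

Risk-neutral probability p = (e^0.03 − 0.65)/(1.35 − 0.65) = 0.3805/0.7000 = 0.5435
Terminal stock prices: S_uu = 100.2, S_ud = 48.26, S_dd = 23.24
Terminal payoffs (K − S): max(-40.24, 0) = 0, max(11.74, 0) = 11.74, max(36.76, 0) = 36.76
Node u (S = 74.25): continuation = e^(−0.03)·[0.5435·0.0000 + 0.4565·11.7375] = 5.1997; exercise value = 0.0000 ≤ continuation, so V_u = 5.1997
Node d (S = 35.75): continuation = e^(−0.03)·[0.5435·11.7375 + 0.4565·36.7625] = 22.4767; exercise value = 24.2500 > continuation, so V_d = 24.2500 (exercise)
Node 0 (S = 55): continuation = e^(−0.03)·[0.5435·5.1997 + 0.4565·24.2500] = 13.4854; exercise value = 5.0000 ≤ continuation, so V_0 = 13.4854

£13.49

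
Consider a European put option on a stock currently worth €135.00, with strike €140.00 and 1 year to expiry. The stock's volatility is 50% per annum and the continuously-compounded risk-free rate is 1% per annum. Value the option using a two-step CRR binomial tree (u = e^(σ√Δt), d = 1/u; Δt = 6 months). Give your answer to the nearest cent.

€26.91

CRR parameters: u = e^(σ√Δt) = e^(0.5·√0.5) = 1.4241, d = 1/u = 0.7022
Per-period rate: rΔt = 0.01·0.5 = 0.005, so R = e^0.005 = 1.0050
Risk-neutral probability p = (e^0.005 − 0.7022)/(1.4241 − 0.7022) = 0.3028/0.7219 = 0.4195
Terminal stock prices: S_uu = 273.8, S_ud = 135, S_dd = 66.56
Terminal payoffs (K − S): max(-133.8, 0) = 0, max(5, 0) = 5, max(73.44, 0) = 73.44
Node u (S = 192.3): V_u = e^(−0.005)·[0.4195·0.0000 + 0.5805·5.0000] = 2.8882
Node d (S = 94.8): V_d = e^(−0.005)·[0.4195·5.0000 + 0.5805·73.4357] = 44.5063
Node 0 (S = 135): V_0 = e^(−0.005)·[0.4195·2.8882 + 0.5805·44.5063] = 26.9141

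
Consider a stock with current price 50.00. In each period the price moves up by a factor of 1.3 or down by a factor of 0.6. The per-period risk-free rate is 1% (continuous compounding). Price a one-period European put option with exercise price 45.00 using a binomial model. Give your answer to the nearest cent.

Risk-neutral probability p = (e^0.01 − 0.6)/(1.3 − 0.6) = 0.4101/0.7000 = 0.5858
Terminal stock prices: S_u = 65, S_d = 30
Terminal payoffs (K − S): max(-20, 0) = 0, max(15, 0) = 15
Node 0 (S = 50): V_0 = e^(−0.01)·[0.5858·0.0000 + 0.4142·15.0000] = 6.1514

6.15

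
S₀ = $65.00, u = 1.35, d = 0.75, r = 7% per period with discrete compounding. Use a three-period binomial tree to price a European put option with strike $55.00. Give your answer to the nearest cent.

$3.89

Risk-neutral probability p = (1 + 0.07 − 0.75)/(1.35 − 0.75) = 0.3200/0.6000 = 0.5333
Terminal stock prices: S_uuu = 159.9, S_uud = 88.85, S_udd = 49.36, S_ddd = 27.42
Terminal payoffs (K − S): max(-104.9, 0) = 0, max(-33.85, 0) = 0, max(5.641, 0) = 5.641, max(27.58, 0) = 27.58
Node uu (S = 118.5): V_uu = 1/1.07·[0.5333·0.0000 + 0.4667·0.0000] = 0.0000
Node ud (S = 65.81): V_ud = 1/1.07·[0.5333·0.0000 + 0.4667·5.6406] = 2.4601
Node dd (S = 36.56): V_dd = 1/1.07·[0.5333·5.6406 + 0.4667·27.5781] = 14.8394
Node u (S = 87.75): V_u = 1/1.07·[0.5333·0.0000 + 0.4667·2.4601] = 1.0729
Node d (S = 48.75): V_d = 1/1.07·[0.5333·2.4601 + 0.4667·14.8394] = 7.6982
Node 0 (S = 65): V_0 = 1/1.07·[0.5333·1.0729 + 0.4667·7.6982] = 3.8923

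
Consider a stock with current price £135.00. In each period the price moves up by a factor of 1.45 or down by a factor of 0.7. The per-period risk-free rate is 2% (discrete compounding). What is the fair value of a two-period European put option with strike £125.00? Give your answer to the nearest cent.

Risk-neutral probability p = (1 + 0.02 − 0.7)/(1.45 − 0.7) = 0.3200/0.7500 = 0.4267
Terminal stock prices: S_uu = 283.8, S_ud = 137, S_dd = 66.15
Terminal payoffs (K − S): max(-158.8, 0) = 0, max(-12.02, 0) = 0, max(58.85, 0) = 58.85
Node u (S = 195.8): V_u = 1/1.02·[0.4267·0.0000 + 0.5733·0.0000] = 0.0000
Node d (S = 94.5): V_d = 1/1.02·[0.4267·0.0000 + 0.5733·58.8500] = 33.0791
Node 0 (S = 135): V_0 = 1/1.02·[0.4267·0.0000 + 0.5733·33.0791] = 18.5935

£18.59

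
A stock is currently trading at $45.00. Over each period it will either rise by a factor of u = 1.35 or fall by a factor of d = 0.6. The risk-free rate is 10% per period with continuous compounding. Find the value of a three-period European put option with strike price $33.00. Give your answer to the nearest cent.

Risk-neutral probability p = (e^0.1 − 0.6)/(1.35 − 0.6) = 0.5052/0.7500 = 0.6736
Terminal stock prices: S_uuu = 110.7, S_uud = 49.21, S_udd = 21.87, S_ddd = 9.72
Terminal payoffs (K − S): max(-77.72, 0) = 0, max(-16.21, 0) = 0, max(11.13, 0) = 11.13, max(23.28, 0) = 23.28
Node uu (S = 82.01): V_uu = e^(−0.1)·[0.6736·0.0000 + 0.3264·0.0000] = 0.0000
Node ud (S = 36.45): V_ud = e^(−0.1)·[0.6736·0.0000 + 0.3264·11.1300] = 3.2875
Node dd (S = 16.2): V_dd = e^(−0.1)·[0.6736·11.1300 + 0.3264·23.2800] = 13.6596
Node u (S = 60.75): V_u = e^(−0.1)·[0.6736·0.0000 + 0.3264·3.2875] = 0.9710
Node d (S = 27): V_d = e^(−0.1)·[0.6736·3.2875 + 0.3264·13.6596] = 6.0383
Node 0 (S = 45): V_0 = e^(−0.1)·[0.6736·0.9710 + 0.3264·6.0383] = 2.3754

$2.38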